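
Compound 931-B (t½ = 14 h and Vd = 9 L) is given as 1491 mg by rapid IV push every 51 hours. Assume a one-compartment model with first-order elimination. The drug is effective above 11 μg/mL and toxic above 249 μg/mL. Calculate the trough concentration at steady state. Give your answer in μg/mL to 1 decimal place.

14.4 μg/mL

k = ln2/t½ = ln2/14 ≈ 0.049511 h⁻¹; fraction remaining f = e^(−kτ) = e^(−0.049511×51) ≈ 0.0801.
Each bolus raises the concentration by D/Vd = 1491/9 ≈ 165.667 μg/mL.
Steady-state trough Cmin,ss = C₀·f/(1−f) ≈ 165.667 × 0.0801/0.9199 ≈ 14.425 μg/mL.
Trough 14.4 μg/mL vs MEC 11 μg/mL: adequate.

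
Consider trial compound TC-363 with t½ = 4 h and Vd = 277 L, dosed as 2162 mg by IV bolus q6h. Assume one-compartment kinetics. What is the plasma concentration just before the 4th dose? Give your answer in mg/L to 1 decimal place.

f = (1/2)^(τ/t½) = (1/2)^(6/4) ≈ 0.3536.
C₀ = D/Vd = 2162/277 ≈ 7.805 mg/L.
Before the 4th dose, 3 doses have been given. Superposition: Cmin = C₀·(f + f² + … + f^3).
≈ 7.805 × (0.3536 + 0.1250 + 0.0442) ≈ 7.805 × 0.5228 ≈ 4.080 mg/L.

4.1 mg/L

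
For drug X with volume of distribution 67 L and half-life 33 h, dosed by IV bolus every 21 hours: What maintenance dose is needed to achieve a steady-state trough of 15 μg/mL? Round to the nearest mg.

τ/t½ = 21/33 ≈ 0.63636, so f = (1/2)^(21/33) ≈ 0.643332.
Cmin,ss = (D/Vd)·f/(1−f), so D = Cmin,ss·Vd·(1−f)/f.
D = 15 × 67 × (1−f)/f ≈ 15 × 67 × 0.55441 ≈ 557.18 mg.

557 mg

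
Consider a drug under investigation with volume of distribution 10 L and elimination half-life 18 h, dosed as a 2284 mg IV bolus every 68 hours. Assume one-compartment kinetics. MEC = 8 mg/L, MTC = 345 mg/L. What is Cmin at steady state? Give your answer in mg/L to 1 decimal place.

18.0 mg/L

τ/t½ = 68/18 ≈ 3.7778, so fraction remaining f = (1/2)^(68/18) ≈ 0.0729.
At steady state, accumulation factor R = 1/(1 − e^(−kτ)) ≈ 1.0786.
Each bolus raises the concentration by D/Vd = 2284/10 ≈ 228.400 mg/L.
Cmax,ss = C₀/(1 − f) ≈ 228.400/0.9271 ≈ 246.360 mg/L.
Steady-state trough Cmin,ss = Cmax,ss·f ≈ 246.360 × 0.0729 ≈ 17.960 mg/L.
Trough 18.0 mg/L vs MEC 8 mg/L: adequate.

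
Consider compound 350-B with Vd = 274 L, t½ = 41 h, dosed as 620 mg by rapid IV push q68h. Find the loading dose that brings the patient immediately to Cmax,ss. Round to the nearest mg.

f = (1/2)^(68/41) ≈ 0.316760; accumulation ratio R = 1/(1−f) ≈ 1.46361.
Loading dose to hit Cmax,ss on first dose: D_load = D_maint·R ≈ 620 × 1.46361 ≈ 907.44 mg.

907 mg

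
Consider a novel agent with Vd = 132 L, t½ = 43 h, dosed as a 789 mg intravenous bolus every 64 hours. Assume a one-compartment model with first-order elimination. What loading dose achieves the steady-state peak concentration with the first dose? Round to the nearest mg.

1226 mg

f = (1/2)^(64/43) ≈ 0.356414; accumulation ratio R = 1/(1−f) ≈ 1.55379.
Loading dose to hit Cmax,ss on first dose: D_load = D_maint·R ≈ 789 × 1.55379 ≈ 1225.94 mg.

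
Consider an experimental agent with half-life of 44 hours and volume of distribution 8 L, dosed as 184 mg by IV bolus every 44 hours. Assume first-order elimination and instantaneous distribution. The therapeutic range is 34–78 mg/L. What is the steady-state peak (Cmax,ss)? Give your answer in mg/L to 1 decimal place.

46.0 mg/L

τ = 44 h = 1 half-life, so f = (1/2)^1 = 0.5.
At steady state, R = 1/(1 − 0.5) = 2/1.
Single-dose peak C₀ = D/Vd = 184/8 = 23 mg/L.
Steady-state peak Cmax,ss = C₀·R = 23 × 2/1 ≈ 46.000 mg/L.
Peak 46.0 mg/L vs MTC 78 mg/L: below toxic threshold.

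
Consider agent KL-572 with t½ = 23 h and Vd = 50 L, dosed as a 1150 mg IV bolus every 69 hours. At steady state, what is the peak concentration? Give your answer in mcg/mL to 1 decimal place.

26.3 mcg/mL

The dosing interval is 3 half-lives, so f = 2^(−3) = 0.125.
Accumulation ratio R = 1/(1 − f) = 1/0.875 = 8/7.
Single-dose peak C₀ = D/Vd = 1150/50 = 23 mcg/mL.
Steady-state peak Cmax,ss = C₀·R = 23 × 8/7 ≈ 26.286 mcg/mL.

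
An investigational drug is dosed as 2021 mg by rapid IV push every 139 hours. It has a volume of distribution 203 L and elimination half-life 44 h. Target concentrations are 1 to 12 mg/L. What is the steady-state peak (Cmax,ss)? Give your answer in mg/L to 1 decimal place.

11.2 mg/L

Over one 139-h interval, 139/44 ≈ 3.1591 half-lives elapse, leaving f ≈ 0.1119 of each dose.
Accumulation ratio R = 1/(1 − f) ≈ 1/0.8881 ≈ 1.1260.
Single-dose peak C₀ = D/Vd = 2021/203 ≈ 9.956 mg/L.
Steady-state peak Cmax,ss = C₀·R ≈ 9.956 × 1.1260 ≈ 11.210 mg/L.
Peak 11.2 mg/L vs MTC 12 mg/L: below toxic threshold.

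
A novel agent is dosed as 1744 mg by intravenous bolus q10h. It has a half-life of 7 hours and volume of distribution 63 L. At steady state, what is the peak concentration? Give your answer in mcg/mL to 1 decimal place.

44.0 mcg/mL

τ/t½ = 10/7 ≈ 1.4286, so fraction remaining f = (1/2)^(10/7) ≈ 0.3715.
Accumulation ratio R = 1/(1 − f) ≈ 1/0.6285 ≈ 1.5911.
Single-dose peak C₀ = D/Vd = 1744/63 ≈ 27.683 mcg/mL.
Cmax,ss = C₀/(1 − f) ≈ 27.683/0.6285 ≈ 44.046 mcg/mL.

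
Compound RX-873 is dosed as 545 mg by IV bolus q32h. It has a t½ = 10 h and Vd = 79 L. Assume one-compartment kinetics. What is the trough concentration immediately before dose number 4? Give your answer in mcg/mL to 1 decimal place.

0.8 mcg/mL

f = (1/2)^(τ/t½) = (1/2)^(32/10) ≈ 0.1088.
C₀ = D/Vd = 545/79 ≈ 6.899 mcg/mL.
Before the 4th dose, 3 doses have been given. Superposition: Cmin = C₀·(f + f² + … + f^3).
≈ 6.899 × (0.1088 + 0.0118 + 0.0013) ≈ 6.899 × 0.1219 ≈ 0.841 mcg/mL.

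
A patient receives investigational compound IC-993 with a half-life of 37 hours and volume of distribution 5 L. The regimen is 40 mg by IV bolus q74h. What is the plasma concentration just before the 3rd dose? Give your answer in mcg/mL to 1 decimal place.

f = (1/2)^(τ/t½) = (1/2)^(74/37) ≈ 0.2500.
C₀ = D/Vd = 40/5 ≈ 8.000 mcg/mL.
Before the 3rd dose, 2 doses have been given. Superposition: Cmin = C₀·(f + f²).
≈ 8.000 × (0.2500 + 0.0625) ≈ 8.000 × 0.3125 ≈ 2.500 mcg/mL.

2.5 mcg/mL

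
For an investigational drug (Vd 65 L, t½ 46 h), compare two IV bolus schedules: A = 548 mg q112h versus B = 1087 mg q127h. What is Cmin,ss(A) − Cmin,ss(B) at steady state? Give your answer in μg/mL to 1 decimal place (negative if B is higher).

Regimen A: f = (1/2)^(112/46) ≈ 0.1850; Cmin,ss = (548/65)·f/(1−f) ≈ 1.914 μg/mL.
Regimen B: f = (1/2)^(127/46) ≈ 0.1475; Cmin,ss = (1087/65)·f/(1−f) ≈ 2.893 μg/mL.
Difference ≈ 1.914 − 2.893 ≈ -0.979 μg/mL.

-1.0 μg/mL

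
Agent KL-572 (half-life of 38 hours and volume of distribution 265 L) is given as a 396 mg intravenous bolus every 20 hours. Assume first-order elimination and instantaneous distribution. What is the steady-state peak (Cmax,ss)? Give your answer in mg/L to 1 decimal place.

k = ln2/t½ = ln2/38 ≈ 0.018241 h⁻¹; fraction remaining f = e^(−kτ) = e^(−0.018241×20) ≈ 0.6943.
Accumulation ratio R = 1/(1 − f) ≈ 1/0.3057 ≈ 3.2712.
Single-dose peak C₀ = D/Vd = 396/265 ≈ 1.494 mg/L.
Steady-state peak Cmax,ss = C₀·R ≈ 1.494 × 3.2712 ≈ 4.887 mg/L.

4.9 mg/L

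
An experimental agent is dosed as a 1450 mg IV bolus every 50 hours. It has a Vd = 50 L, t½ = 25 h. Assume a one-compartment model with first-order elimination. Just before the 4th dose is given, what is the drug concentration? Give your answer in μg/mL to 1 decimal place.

f = (1/2)^(τ/t½) = (1/2)^(50/25) ≈ 0.2500.
C₀ = D/Vd = 1450/50 ≈ 29.000 μg/mL.
Before the 4th dose, 3 doses have been given. Superposition: Cmin = C₀·(f + f² + … + f^3).
≈ 29.000 × (0.2500 + 0.0625 + 0.0156) ≈ 29.000 × 0.3281 ≈ 9.515 μg/mL.

9.5 μg/mL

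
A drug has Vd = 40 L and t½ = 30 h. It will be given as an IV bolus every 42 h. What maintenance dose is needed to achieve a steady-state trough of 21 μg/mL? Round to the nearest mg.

1377 mg

τ/t½ = 42/30 ≈ 1.4, so f = (1/2)^(42/30) ≈ 0.378929.
Cmin,ss = (D/Vd)·f/(1−f), so D = Cmin,ss·Vd·(1−f)/f.
D = 21 × 40 × (1−f)/f ≈ 21 × 40 × 1.63902 ≈ 1376.78 mg.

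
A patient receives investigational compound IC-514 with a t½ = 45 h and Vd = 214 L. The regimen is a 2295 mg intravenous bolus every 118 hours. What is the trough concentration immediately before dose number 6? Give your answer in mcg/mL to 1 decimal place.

2.1 mcg/mL

f = (1/2)^(τ/t½) = (1/2)^(118/45) ≈ 0.1624.
C₀ = D/Vd = 2295/214 ≈ 10.724 mcg/mL.
Before the 6th dose, 5 doses have been given. Superposition: Cmin = C₀·(f + f² + … + f^5).
≈ 10.724 × (0.1624 + 0.0264 + 0.0043 + 0.0007 + 0.0001) ≈ 10.724 × 0.1939 ≈ 2.079 mcg/mL.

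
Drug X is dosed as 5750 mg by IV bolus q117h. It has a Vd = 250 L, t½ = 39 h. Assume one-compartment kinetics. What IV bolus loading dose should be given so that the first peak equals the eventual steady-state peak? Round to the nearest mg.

6571 mg

f = (1/2)^(117/39) ≈ 0.125000; accumulation ratio R = 1/(1−f) ≈ 1.14286.
Loading dose to hit Cmax,ss on first dose: D_load = D_maint·R ≈ 5750 × 1.14286 ≈ 6571.44 mg.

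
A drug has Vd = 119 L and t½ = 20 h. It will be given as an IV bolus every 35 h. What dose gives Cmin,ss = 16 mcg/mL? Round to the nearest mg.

τ/t½ = 35/20 ≈ 1.75, so f = (1/2)^(35/20) ≈ 0.297302.
Cmin,ss = (D/Vd)·f/(1−f), so D = Cmin,ss·Vd·(1−f)/f.
D = 16 × 119 × (1−f)/f ≈ 16 × 119 × 2.36358 ≈ 4500.26 mg.

4500 mg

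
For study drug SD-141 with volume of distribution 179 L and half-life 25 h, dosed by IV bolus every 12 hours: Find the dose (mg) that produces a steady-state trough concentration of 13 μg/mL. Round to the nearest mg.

919 mg

τ/t½ = 12/25 ≈ 0.48, so f = (1/2)^(12/25) ≈ 0.716978.
Cmin,ss = (D/Vd)·f/(1−f), so D = Cmin,ss·Vd·(1−f)/f.
D = 13 × 179 × (1−f)/f ≈ 13 × 179 × 0.39474 ≈ 918.56 mg.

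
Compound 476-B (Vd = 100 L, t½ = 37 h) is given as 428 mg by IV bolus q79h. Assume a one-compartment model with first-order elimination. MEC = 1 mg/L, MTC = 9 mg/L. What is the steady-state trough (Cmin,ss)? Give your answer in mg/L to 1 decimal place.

k = ln2/t½ = ln2/37 ≈ 0.018734 h⁻¹; fraction remaining f = e^(−kτ) = e^(−0.018734×79) ≈ 0.2276.
At steady state, accumulation factor R = 1/(1 − e^(−kτ)) ≈ 1.2947.
Single-dose peak C₀ = D/Vd = 428/100 ≈ 4.280 mg/L.
Steady-state peak Cmax,ss = C₀·R ≈ 4.280 × 1.2947 ≈ 5.541 mg/L.
Steady-state trough Cmin,ss = Cmax,ss·f ≈ 5.541 × 0.2276 ≈ 1.261 mg/L.
Trough 1.3 mg/L vs MEC 1 mg/L: adequate.

1.3 mg/L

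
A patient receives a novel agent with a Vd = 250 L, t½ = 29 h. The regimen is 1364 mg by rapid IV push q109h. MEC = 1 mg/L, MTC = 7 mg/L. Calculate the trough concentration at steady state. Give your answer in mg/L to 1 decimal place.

k = ln2/t½ = ln2/29 ≈ 0.023902 h⁻¹; fraction remaining f = e^(−kτ) = e^(−0.023902×109) ≈ 0.0739.
Single-dose peak C₀ = D/Vd = 1364/250 ≈ 5.456 mg/L.
Steady-state trough Cmin,ss = C₀·f/(1−f) ≈ 5.456 × 0.0739/0.9261 ≈ 0.435 mg/L.
Trough 0.4 mg/L vs MEC 1 mg/L: subtherapeutic.

0.4 mg/L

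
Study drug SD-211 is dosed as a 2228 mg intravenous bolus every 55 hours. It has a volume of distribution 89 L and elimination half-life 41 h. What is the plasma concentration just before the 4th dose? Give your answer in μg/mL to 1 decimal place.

f = (1/2)^(τ/t½) = (1/2)^(55/41) ≈ 0.3946.
C₀ = D/Vd = 2228/89 ≈ 25.034 μg/mL.
Before the 4th dose, 3 doses have been given. Superposition: Cmin = C₀·(f + f² + … + f^3).
≈ 25.034 × (0.3946 + 0.1557 + 0.0614) ≈ 25.034 × 0.6117 ≈ 15.313 μg/mL.

15.3 μg/mL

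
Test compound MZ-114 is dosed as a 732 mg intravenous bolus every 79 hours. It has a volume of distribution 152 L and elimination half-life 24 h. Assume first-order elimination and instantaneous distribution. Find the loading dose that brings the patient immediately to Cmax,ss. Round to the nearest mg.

f = (1/2)^(79/24) ≈ 0.102120; accumulation ratio R = 1/(1−f) ≈ 1.11373.
Loading dose to hit Cmax,ss on first dose: D_load = D_maint·R ≈ 732 × 1.11373 ≈ 815.25 mg.

815 mg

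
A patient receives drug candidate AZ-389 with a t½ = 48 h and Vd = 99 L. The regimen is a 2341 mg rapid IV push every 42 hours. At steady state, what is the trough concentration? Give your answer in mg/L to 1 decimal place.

τ/t½ = 42/48 ≈ 0.875, so fraction remaining f = (1/2)^(42/48) ≈ 0.5453.
At steady state, accumulation factor R = 1/(1 − e^(−kτ)) ≈ 2.1993.
Each bolus raises the concentration by D/Vd = 2341/99 ≈ 23.646 mg/L.
Steady-state peak Cmax,ss = C₀·R ≈ 23.646 × 2.1993 ≈ 52.005 mg/L.
One interval later, Cmin,ss = Cmax,ss·e^(−kτ) ≈ 52.005 × 0.5453 ≈ 28.358 mg/L.

28.4 mg/L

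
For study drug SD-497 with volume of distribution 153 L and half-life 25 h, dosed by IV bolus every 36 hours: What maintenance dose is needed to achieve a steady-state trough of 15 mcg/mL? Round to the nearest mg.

τ/t½ = 36/25 ≈ 1.44, so f = (1/2)^(36/25) ≈ 0.368567.
Cmin,ss = (D/Vd)·f/(1−f), so D = Cmin,ss·Vd·(1−f)/f.
D = 15 × 153 × (1−f)/f ≈ 15 × 153 × 1.71321 ≈ 3931.82 mg.

3932 mg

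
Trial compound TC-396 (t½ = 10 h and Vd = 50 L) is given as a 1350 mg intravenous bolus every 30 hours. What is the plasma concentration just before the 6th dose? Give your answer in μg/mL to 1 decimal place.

f = (1/2)^(τ/t½) = (1/2)^(30/10) ≈ 0.1250.
C₀ = D/Vd = 1350/50 ≈ 27.000 μg/mL.
Before the 6th dose, 5 doses have been given. Superposition: Cmin = C₀·(f + f² + … + f^5).
≈ 27.000 × (0.1250 + 0.0156 + 0.0020 + 0.0002 + 0.0000) ≈ 27.000 × 0.1428 ≈ 3.856 μg/mL.

3.9 μg/mL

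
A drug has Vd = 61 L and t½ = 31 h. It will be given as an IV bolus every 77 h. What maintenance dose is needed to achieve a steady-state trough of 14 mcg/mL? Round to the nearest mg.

3923 mg

τ/t½ = 77/31 ≈ 2.4839, so f = (1/2)^(77/31) ≈ 0.178764.
Cmin,ss = (D/Vd)·f/(1−f), so D = Cmin,ss·Vd·(1−f)/f.
D = 14 × 61 × (1−f)/f ≈ 14 × 61 × 4.59397 ≈ 3923.25 mg.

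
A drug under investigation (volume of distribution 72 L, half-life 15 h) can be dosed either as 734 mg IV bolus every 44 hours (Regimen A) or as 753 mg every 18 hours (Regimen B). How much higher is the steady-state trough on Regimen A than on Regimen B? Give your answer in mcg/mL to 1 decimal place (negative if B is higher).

Regimen A: f = (1/2)^(44/15) ≈ 0.1309; Cmin,ss = (734/72)·f/(1−f) ≈ 1.535 mcg/mL.
Regimen B: f = (1/2)^(18/15) ≈ 0.4353; Cmin,ss = (753/72)·f/(1−f) ≈ 8.062 mcg/mL.
Difference ≈ 1.535 − 8.062 ≈ -6.527 mcg/mL.

-6.5 mcg/mL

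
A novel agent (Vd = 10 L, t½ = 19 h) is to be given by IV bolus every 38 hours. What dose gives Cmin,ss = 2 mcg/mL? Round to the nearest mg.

60 mg

τ/t½ = 38/19 ≈ 2, so f = (1/2)^(38/19) ≈ 0.250000.
Cmin,ss = (D/Vd)·f/(1−f), so D = Cmin,ss·Vd·(1−f)/f.
D = 2 × 10 × (1−f)/f ≈ 2 × 10 × 3.00000 ≈ 60.00 mg.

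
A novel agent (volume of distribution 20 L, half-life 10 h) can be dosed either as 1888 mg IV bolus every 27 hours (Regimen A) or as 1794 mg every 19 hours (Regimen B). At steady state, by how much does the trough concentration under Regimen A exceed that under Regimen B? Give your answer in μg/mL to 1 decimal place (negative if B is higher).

Regimen A: f = (1/2)^(27/10) ≈ 0.1539; Cmin,ss = (1888/20)·f/(1−f) ≈ 17.171 μg/mL.
Regimen B: f = (1/2)^(19/10) ≈ 0.2679; Cmin,ss = (1794/20)·f/(1−f) ≈ 32.824 μg/mL.
Difference ≈ 17.171 − 32.824 ≈ -15.653 μg/mL.

-15.7 μg/mL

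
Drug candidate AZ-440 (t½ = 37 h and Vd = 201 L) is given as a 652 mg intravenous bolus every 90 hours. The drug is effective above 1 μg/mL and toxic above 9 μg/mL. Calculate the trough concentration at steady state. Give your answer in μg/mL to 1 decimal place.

0.7 μg/mL

τ/t½ = 90/37 ≈ 2.4324, so fraction remaining f = (1/2)^(90/37) ≈ 0.1853.
Accumulation ratio R = 1/(1 − f) ≈ 1/0.8147 ≈ 1.2274.
Single-dose peak C₀ = D/Vd = 652/201 ≈ 3.244 μg/mL.
Steady-state peak Cmax,ss = C₀·R ≈ 3.244 × 1.2274 ≈ 3.982 μg/mL.
Steady-state trough Cmin,ss = Cmax,ss·f ≈ 3.982 × 0.1853 ≈ 0.738 μg/mL.
Trough 0.7 μg/mL vs MEC 1 μg/mL: subtherapeutic.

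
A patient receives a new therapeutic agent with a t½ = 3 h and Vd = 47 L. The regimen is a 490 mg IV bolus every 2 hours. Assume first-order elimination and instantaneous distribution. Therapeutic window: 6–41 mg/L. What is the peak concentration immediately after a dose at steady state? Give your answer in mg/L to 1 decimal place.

τ/t½ = 2/3 ≈ 0.66667, so fraction remaining f = (1/2)^(2/3) ≈ 0.6300.
Accumulation ratio R = 1/(1 − f) ≈ 1/0.3700 ≈ 2.7027.
Each bolus raises the concentration by D/Vd = 490/47 ≈ 10.426 mg/L.
Steady-state peak Cmax,ss = C₀·R ≈ 10.426 × 2.7027 ≈ 28.178 mg/L.
Peak 28.2 mg/L vs MTC 41 mg/L: below toxic threshold.

28.2 mg/L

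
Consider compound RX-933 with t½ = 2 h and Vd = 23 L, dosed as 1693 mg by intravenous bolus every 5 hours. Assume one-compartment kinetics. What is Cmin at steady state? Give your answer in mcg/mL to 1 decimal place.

15.8 mcg/mL

k = ln2/t½ = ln2/2 ≈ 0.346574 h⁻¹; fraction remaining f = e^(−kτ) = e^(−0.346574×5) ≈ 0.1768.
At steady state, accumulation factor R = 1/(1 − e^(−kτ)) ≈ 1.2148.
Single-dose peak C₀ = D/Vd = 1693/23 ≈ 73.609 mcg/mL.
Cmax,ss = C₀/(1 − f) ≈ 73.609/0.8232 ≈ 89.418 mcg/mL.
Steady-state trough Cmin,ss = Cmax,ss·f ≈ 89.418 × 0.1768 ≈ 15.809 mcg/mL.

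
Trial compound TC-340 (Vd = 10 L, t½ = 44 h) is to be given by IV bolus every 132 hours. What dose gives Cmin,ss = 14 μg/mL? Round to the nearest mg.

τ/t½ = 132/44 ≈ 3, so f = (1/2)^(132/44) ≈ 0.125000.
Cmin,ss = (D/Vd)·f/(1−f), so D = Cmin,ss·Vd·(1−f)/f.
D = 14 × 10 × (1−f)/f ≈ 14 × 10 × 7.00000 ≈ 980.00 mg.

980 mg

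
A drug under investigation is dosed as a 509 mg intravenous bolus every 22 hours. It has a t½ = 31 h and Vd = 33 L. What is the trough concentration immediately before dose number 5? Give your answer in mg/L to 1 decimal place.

20.9 mg/L

f = (1/2)^(τ/t½) = (1/2)^(22/31) ≈ 0.6115.
C₀ = D/Vd = 509/33 ≈ 15.424 mg/L.
Before the 5th dose, 4 doses have been given. Superposition: Cmin = C₀·(f + f² + … + f^4).
≈ 15.424 × (0.6115 + 0.3739 + 0.2287 + 0.1398) ≈ 15.424 × 1.3539 ≈ 20.883 mg/L.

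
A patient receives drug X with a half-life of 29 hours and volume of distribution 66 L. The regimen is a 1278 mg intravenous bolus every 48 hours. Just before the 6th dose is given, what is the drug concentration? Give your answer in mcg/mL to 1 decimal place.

f = (1/2)^(τ/t½) = (1/2)^(48/29) ≈ 0.3175.
C₀ = D/Vd = 1278/66 ≈ 19.364 mcg/mL.
Before the 6th dose, 5 doses have been given. Superposition: Cmin = C₀·(f + f² + … + f^5).
≈ 19.364 × (0.3175 + 0.1008 + 0.0320 + 0.0102 + 0.0032) ≈ 19.364 × 0.4637 ≈ 8.979 mcg/mL.

9.0 mcg/mL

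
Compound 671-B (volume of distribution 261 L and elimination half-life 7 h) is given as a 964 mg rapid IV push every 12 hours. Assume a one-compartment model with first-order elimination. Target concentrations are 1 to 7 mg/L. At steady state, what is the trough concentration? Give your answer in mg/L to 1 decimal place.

τ/t½ = 12/7 ≈ 1.7143, so fraction remaining f = (1/2)^(12/7) ≈ 0.3048.
At steady state, accumulation factor R = 1/(1 − e^(−kτ)) ≈ 1.4384.
Single-dose peak C₀ = D/Vd = 964/261 ≈ 3.693 mg/L.
Steady-state peak Cmax,ss = C₀·R ≈ 3.693 × 1.4384 ≈ 5.312 mg/L.
Steady-state trough Cmin,ss = Cmax,ss·f ≈ 5.312 × 0.3048 ≈ 1.619 mg/L.
Trough 1.6 mg/L vs MEC 1 mg/L: adequate.

1.6 mg/L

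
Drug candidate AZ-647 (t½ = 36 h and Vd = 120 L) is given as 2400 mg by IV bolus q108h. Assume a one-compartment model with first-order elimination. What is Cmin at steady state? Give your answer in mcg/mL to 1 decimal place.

2.9 mcg/mL

The dosing interval is 3 half-lives, so f = 2^(−3) = 0.125.
Accumulation ratio R = 1/(1 − f) = 1/0.875 = 8/7.
Single-dose peak C₀ = D/Vd = 2400/120 = 20 mcg/mL.
Steady-state peak Cmax,ss = C₀·R = 20 × 8/7 ≈ 22.857 mcg/mL.
Steady-state trough Cmin,ss = Cmax,ss·f ≈ 22.857 × 0.125 ≈ 2.857 mcg/mL.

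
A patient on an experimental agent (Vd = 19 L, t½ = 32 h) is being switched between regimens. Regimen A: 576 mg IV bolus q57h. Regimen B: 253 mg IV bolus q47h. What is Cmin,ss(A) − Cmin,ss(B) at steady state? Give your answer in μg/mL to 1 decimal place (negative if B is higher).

4.9 μg/mL

Regimen A: f = (1/2)^(57/32) ≈ 0.2909; Cmin,ss = (576/19)·f/(1−f) ≈ 12.437 μg/mL.
Regimen B: f = (1/2)^(47/32) ≈ 0.3613; Cmin,ss = (253/19)·f/(1−f) ≈ 7.532 μg/mL.
Difference ≈ 12.437 − 7.532 ≈ 4.905 μg/mL.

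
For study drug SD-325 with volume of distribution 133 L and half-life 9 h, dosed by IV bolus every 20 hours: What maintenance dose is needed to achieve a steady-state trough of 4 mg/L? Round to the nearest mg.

1950 mg

τ/t½ = 20/9 ≈ 2.2222, so f = (1/2)^(20/9) ≈ 0.214311.
Cmin,ss = (D/Vd)·f/(1−f), so D = Cmin,ss·Vd·(1−f)/f.
D = 4 × 133 × (1−f)/f ≈ 4 × 133 × 3.66612 ≈ 1950.38 mg.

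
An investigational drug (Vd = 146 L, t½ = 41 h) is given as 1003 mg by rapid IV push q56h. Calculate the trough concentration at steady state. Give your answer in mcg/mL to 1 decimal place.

4.4 mcg/mL

Over one 56-h interval, 56/41 ≈ 1.3659 half-lives elapse, leaving f ≈ 0.3880 of each dose.
At steady state, accumulation factor R = 1/(1 − e^(−kτ)) ≈ 1.6340.
Single-dose peak C₀ = D/Vd = 1003/146 ≈ 6.870 mcg/mL.
Cmax,ss = C₀/(1 − f) ≈ 6.870/0.6120 ≈ 11.225 mcg/mL.
Steady-state trough Cmin,ss = Cmax,ss·f ≈ 11.225 × 0.3880 ≈ 4.355 mcg/mL.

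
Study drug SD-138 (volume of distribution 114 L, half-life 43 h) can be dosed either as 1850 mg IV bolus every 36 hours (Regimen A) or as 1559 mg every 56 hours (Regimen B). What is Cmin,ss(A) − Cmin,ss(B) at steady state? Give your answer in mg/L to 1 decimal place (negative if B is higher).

11.3 mg/L

Regimen A: f = (1/2)^(36/43) ≈ 0.5597; Cmin,ss = (1850/114)·f/(1−f) ≈ 20.629 mg/L.
Regimen B: f = (1/2)^(56/43) ≈ 0.4055; Cmin,ss = (1559/114)·f/(1−f) ≈ 9.328 mg/L.
Difference ≈ 20.629 − 9.328 ≈ 11.301 mg/L.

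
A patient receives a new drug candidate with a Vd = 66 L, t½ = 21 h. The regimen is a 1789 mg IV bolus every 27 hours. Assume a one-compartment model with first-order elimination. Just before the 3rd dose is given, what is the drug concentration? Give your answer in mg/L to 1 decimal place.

f = (1/2)^(τ/t½) = (1/2)^(27/21) ≈ 0.4102.
C₀ = D/Vd = 1789/66 ≈ 27.106 mg/L.
Before the 3rd dose, 2 doses have been given. Superposition: Cmin = C₀·(f + f²).
≈ 27.106 × (0.4102 + 0.1683) ≈ 27.106 × 0.5785 ≈ 15.681 mg/L.

15.7 mg/L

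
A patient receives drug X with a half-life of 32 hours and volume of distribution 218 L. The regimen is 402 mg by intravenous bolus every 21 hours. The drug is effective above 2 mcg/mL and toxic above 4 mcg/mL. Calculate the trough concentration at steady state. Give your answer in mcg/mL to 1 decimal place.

3.2 mcg/mL

Over one 21-h interval, 21/32 ≈ 0.65625 half-lives elapse, leaving f ≈ 0.6345 of each dose.
Accumulation ratio R = 1/(1 − f) ≈ 1/0.3655 ≈ 2.7360.
Single-dose peak C₀ = D/Vd = 402/218 ≈ 1.844 mcg/mL.
Cmax,ss = C₀/(1 − f) ≈ 1.844/0.3655 ≈ 5.045 mcg/mL.
Steady-state trough Cmin,ss = Cmax,ss·f ≈ 5.045 × 0.6345 ≈ 3.201 mcg/mL.
Trough 3.2 mcg/mL vs MEC 2 mcg/mL: adequate.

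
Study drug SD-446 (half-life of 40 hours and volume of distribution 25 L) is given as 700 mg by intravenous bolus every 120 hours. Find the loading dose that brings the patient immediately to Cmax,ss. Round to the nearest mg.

f = (1/2)^(120/40) ≈ 0.125000; accumulation ratio R = 1/(1−f) ≈ 1.14286.
Loading dose to hit Cmax,ss on first dose: D_load = D_maint·R ≈ 700 × 1.14286 ≈ 800.00 mg.

800 mg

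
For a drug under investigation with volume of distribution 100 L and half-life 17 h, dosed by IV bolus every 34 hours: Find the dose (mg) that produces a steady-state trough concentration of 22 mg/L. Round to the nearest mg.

τ/t½ = 34/17 ≈ 2, so f = (1/2)^(34/17) ≈ 0.250000.
Cmin,ss = (D/Vd)·f/(1−f), so D = Cmin,ss·Vd·(1−f)/f.
D = 22 × 100 × (1−f)/f ≈ 22 × 100 × 3.00000 ≈ 6600.00 mg.

6600 mg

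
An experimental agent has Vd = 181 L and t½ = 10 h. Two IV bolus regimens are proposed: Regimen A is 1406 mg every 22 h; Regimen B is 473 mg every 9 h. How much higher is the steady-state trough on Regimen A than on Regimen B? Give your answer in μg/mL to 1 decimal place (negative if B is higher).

-0.9 μg/mL

Regimen A: f = (1/2)^(22/10) ≈ 0.2176; Cmin,ss = (1406/181)·f/(1−f) ≈ 2.160 μg/mL.
Regimen B: f = (1/2)^(9/10) ≈ 0.5359; Cmin,ss = (473/181)·f/(1−f) ≈ 3.018 μg/mL.
Difference ≈ 2.160 − 3.018 ≈ -0.858 μg/mL.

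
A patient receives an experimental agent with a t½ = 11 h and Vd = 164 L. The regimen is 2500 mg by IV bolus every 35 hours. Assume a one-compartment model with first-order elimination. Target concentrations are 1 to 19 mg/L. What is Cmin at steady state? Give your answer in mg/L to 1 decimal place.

τ/t½ = 35/11 ≈ 3.1818, so fraction remaining f = (1/2)^(35/11) ≈ 0.1102.
Each bolus raises the concentration by D/Vd = 2500/164 ≈ 15.244 mg/L.
Steady-state trough Cmin,ss = C₀·f/(1−f) ≈ 15.244 × 0.1102/0.8898 ≈ 1.888 mg/L.
Trough 1.9 mg/L vs MEC 1 mg/L: adequate.

1.9 mg/L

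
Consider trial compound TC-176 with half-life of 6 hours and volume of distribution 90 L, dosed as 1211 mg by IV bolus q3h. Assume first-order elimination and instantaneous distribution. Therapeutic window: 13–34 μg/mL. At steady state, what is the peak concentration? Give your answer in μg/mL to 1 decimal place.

45.9 μg/mL

Over one 3-h interval, 3/6 ≈ 0.5 half-lives elapse, leaving f ≈ 0.7071 of each dose.
Accumulation ratio R = 1/(1 − f) ≈ 1/0.2929 ≈ 3.4141.
Each bolus raises the concentration by D/Vd = 1211/90 ≈ 13.456 μg/mL.
Cmax,ss = C₀/(1 − f) ≈ 13.456/0.2929 ≈ 45.941 μg/mL.
Peak 45.9 μg/mL vs MTC 34 μg/mL: exceeds toxic threshold.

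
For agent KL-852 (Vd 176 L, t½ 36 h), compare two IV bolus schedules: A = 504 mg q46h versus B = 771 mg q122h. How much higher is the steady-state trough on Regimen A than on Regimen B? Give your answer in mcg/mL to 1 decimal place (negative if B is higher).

Regimen A: f = (1/2)^(46/36) ≈ 0.4124; Cmin,ss = (504/176)·f/(1−f) ≈ 2.010 mcg/mL.
Regimen B: f = (1/2)^(122/36) ≈ 0.0955; Cmin,ss = (771/176)·f/(1−f) ≈ 0.463 mcg/mL.
Difference ≈ 2.010 − 0.463 ≈ 1.547 mcg/mL.

1.5 mcg/mL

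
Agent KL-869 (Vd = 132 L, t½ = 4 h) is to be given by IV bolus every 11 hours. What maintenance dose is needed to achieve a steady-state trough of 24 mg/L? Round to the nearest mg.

τ/t½ = 11/4 ≈ 2.75, so f = (1/2)^(11/4) ≈ 0.148651.
Cmin,ss = (D/Vd)·f/(1−f), so D = Cmin,ss·Vd·(1−f)/f.
D = 24 × 132 × (1−f)/f ≈ 24 × 132 × 5.72717 ≈ 18143.67 mg.

18144 mg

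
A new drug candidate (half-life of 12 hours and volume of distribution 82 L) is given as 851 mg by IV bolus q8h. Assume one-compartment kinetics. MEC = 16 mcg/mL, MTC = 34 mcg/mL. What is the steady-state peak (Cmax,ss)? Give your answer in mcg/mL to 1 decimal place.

28.0 mcg/mL

τ/t½ = 8/12 ≈ 0.66667, so fraction remaining f = (1/2)^(8/12) ≈ 0.6300.
At steady state, accumulation factor R = 1/(1 − e^(−kτ)) ≈ 2.7027.
Each bolus raises the concentration by D/Vd = 851/82 ≈ 10.378 mcg/mL.
Steady-state peak Cmax,ss = C₀·R ≈ 10.378 × 2.7027 ≈ 28.049 mcg/mL.
Peak 28.0 mcg/mL vs MTC 34 mcg/mL: below toxic threshold.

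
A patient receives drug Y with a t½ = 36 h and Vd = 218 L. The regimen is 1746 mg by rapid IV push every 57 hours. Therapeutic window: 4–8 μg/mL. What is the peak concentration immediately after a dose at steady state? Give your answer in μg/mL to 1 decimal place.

12.0 μg/mL

k = ln2/t½ = ln2/36 ≈ 0.019254 h⁻¹; fraction remaining f = e^(−kτ) = e^(−0.019254×57) ≈ 0.3337.
At steady state, accumulation factor R = 1/(1 − e^(−kτ)) ≈ 1.5008.
Single-dose peak C₀ = D/Vd = 1746/218 ≈ 8.009 μg/mL.
Steady-state peak Cmax,ss = C₀·R ≈ 8.009 × 1.5008 ≈ 12.020 μg/mL.
Peak 12.0 μg/mL vs MTC 8 μg/mL: exceeds toxic threshold.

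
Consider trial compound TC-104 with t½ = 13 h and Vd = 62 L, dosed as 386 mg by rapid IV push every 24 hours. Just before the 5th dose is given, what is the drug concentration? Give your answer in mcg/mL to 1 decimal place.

2.4 mcg/mL

f = (1/2)^(τ/t½) = (1/2)^(24/13) ≈ 0.2781.
C₀ = D/Vd = 386/62 ≈ 6.226 mcg/mL.
Before the 5th dose, 4 doses have been given. Superposition: Cmin = C₀·(f + f² + … + f^4).
≈ 6.226 × (0.2781 + 0.0773 + 0.0215 + 0.0060) ≈ 6.226 × 0.3829 ≈ 2.384 mcg/mL.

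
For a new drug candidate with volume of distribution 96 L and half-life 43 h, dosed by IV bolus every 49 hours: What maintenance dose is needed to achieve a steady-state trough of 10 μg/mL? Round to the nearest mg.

1155 mg

τ/t½ = 49/43 ≈ 1.1395, so f = (1/2)^(49/43) ≈ 0.453906.
Cmin,ss = (D/Vd)·f/(1−f), so D = Cmin,ss·Vd·(1−f)/f.
D = 10 × 96 × (1−f)/f ≈ 10 × 96 × 1.20310 ≈ 1154.98 mg.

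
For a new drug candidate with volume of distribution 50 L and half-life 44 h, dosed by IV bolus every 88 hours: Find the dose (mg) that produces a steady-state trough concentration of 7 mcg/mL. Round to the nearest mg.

τ/t½ = 88/44 ≈ 2, so f = (1/2)^(88/44) ≈ 0.250000.
Cmin,ss = (D/Vd)·f/(1−f), so D = Cmin,ss·Vd·(1−f)/f.
D = 7 × 50 × (1−f)/f ≈ 7 × 50 × 3.00000 ≈ 1050.00 mg.

1050 mg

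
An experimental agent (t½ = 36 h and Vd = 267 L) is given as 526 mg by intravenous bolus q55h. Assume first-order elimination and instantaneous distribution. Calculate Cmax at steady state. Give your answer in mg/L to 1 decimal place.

k = ln2/t½ = ln2/36 ≈ 0.019254 h⁻¹; fraction remaining f = e^(−kτ) = e^(−0.019254×55) ≈ 0.3468.
Accumulation ratio R = 1/(1 − f) ≈ 1/0.6532 ≈ 1.5309.
Each bolus raises the concentration by D/Vd = 526/267 ≈ 1.970 mg/L.
Steady-state peak Cmax,ss = C₀·R ≈ 1.970 × 1.5309 ≈ 3.016 mg/L.

3.0 mg/L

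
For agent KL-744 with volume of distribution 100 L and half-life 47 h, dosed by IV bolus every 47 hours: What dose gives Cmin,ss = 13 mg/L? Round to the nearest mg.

τ/t½ = 47/47 ≈ 1, so f = (1/2)^(47/47) ≈ 0.500000.
Cmin,ss = (D/Vd)·f/(1−f), so D = Cmin,ss·Vd·(1−f)/f.
D = 13 × 100 × (1−f)/f ≈ 13 × 100 × 1.00000 ≈ 1300.00 mg.

1300 mg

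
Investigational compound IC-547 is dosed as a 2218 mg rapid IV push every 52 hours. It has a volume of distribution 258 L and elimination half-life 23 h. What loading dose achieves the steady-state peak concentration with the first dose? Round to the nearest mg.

2803 mg

f = (1/2)^(52/23) ≈ 0.208646; accumulation ratio R = 1/(1−f) ≈ 1.26366.
Loading dose to hit Cmax,ss on first dose: D_load = D_maint·R ≈ 2218 × 1.26366 ≈ 2802.80 mg.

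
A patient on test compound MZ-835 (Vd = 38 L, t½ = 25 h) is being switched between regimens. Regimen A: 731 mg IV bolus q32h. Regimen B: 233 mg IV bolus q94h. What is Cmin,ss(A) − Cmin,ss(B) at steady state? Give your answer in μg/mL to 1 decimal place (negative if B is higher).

13.0 μg/mL

Regimen A: f = (1/2)^(32/25) ≈ 0.4118; Cmin,ss = (731/38)·f/(1−f) ≈ 13.468 μg/mL.
Regimen B: f = (1/2)^(94/25) ≈ 0.0738; Cmin,ss = (233/38)·f/(1−f) ≈ 0.489 μg/mL.
Difference ≈ 13.468 − 0.489 ≈ 12.979 μg/mL.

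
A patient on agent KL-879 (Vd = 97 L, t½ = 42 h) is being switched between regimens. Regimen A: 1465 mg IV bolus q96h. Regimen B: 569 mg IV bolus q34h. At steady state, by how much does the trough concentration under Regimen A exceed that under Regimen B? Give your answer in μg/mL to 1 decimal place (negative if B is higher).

-3.9 μg/mL

Regimen A: f = (1/2)^(96/42) ≈ 0.2051; Cmin,ss = (1465/97)·f/(1−f) ≈ 3.897 μg/mL.
Regimen B: f = (1/2)^(34/42) ≈ 0.5706; Cmin,ss = (569/97)·f/(1−f) ≈ 7.795 μg/mL.
Difference ≈ 3.897 − 7.795 ≈ -3.898 μg/mL.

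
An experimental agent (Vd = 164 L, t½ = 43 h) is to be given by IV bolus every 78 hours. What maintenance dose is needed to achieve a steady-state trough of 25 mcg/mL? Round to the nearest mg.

τ/t½ = 78/43 ≈ 1.814, so f = (1/2)^(78/43) ≈ 0.284410.
Cmin,ss = (D/Vd)·f/(1−f), so D = Cmin,ss·Vd·(1−f)/f.
D = 25 × 164 × (1−f)/f ≈ 25 × 164 × 2.51605 ≈ 10315.81 mg.

10316 mg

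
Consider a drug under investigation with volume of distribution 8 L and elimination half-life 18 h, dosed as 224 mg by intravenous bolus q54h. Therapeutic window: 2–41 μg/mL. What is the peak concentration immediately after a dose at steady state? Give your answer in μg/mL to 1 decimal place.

The dosing interval is 3 half-lives, so f = 2^(−3) = 0.125.
At steady state, R = 1/(1 − 0.125) = 8/7.
Single-dose peak C₀ = D/Vd = 224/8 = 28 μg/mL.
Steady-state peak Cmax,ss = C₀·R = 28 × 8/7 ≈ 32.000 μg/mL.
Peak 32.0 μg/mL vs MTC 41 μg/mL: below toxic threshold.

32.0 μg/mL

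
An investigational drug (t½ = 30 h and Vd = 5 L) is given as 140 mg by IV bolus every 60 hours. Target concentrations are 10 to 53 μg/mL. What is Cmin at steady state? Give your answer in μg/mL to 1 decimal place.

9.3 μg/mL

The dosing interval is 2 half-lives, so f = 2^(−2) = 0.25.
At steady state, R = 1/(1 − 0.25) = 4/3.
Single-dose peak C₀ = D/Vd = 140/5 = 28 μg/mL.
Steady-state peak Cmax,ss = C₀·R = 28 × 4/3 ≈ 37.333 μg/mL.
Steady-state trough Cmin,ss = Cmax,ss·f ≈ 37.333 × 0.25 ≈ 9.333 μg/mL.
Trough 9.3 μg/mL vs MEC 10 μg/mL: subtherapeutic.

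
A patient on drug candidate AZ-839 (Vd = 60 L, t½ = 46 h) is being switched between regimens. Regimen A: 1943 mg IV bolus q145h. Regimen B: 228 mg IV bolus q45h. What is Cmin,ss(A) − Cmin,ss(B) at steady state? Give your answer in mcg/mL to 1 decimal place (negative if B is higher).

Regimen A: f = (1/2)^(145/46) ≈ 0.1125; Cmin,ss = (1943/60)·f/(1−f) ≈ 4.105 mcg/mL.
Regimen B: f = (1/2)^(45/46) ≈ 0.5076; Cmin,ss = (228/60)·f/(1−f) ≈ 3.917 mcg/mL.
Difference ≈ 4.105 − 3.917 ≈ 0.188 mcg/mL.

0.2 mcg/mL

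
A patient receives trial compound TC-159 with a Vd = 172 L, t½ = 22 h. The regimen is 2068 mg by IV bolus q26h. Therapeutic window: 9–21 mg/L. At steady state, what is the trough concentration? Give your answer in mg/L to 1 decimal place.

Over one 26-h interval, 26/22 ≈ 1.1818 half-lives elapse, leaving f ≈ 0.4408 of each dose.
Accumulation ratio R = 1/(1 − f) ≈ 1/0.5592 ≈ 1.7883.
Single-dose peak C₀ = D/Vd = 2068/172 ≈ 12.023 mg/L.
Cmax,ss = C₀/(1 − f) ≈ 12.023/0.5592 ≈ 21.500 mg/L.
Steady-state trough Cmin,ss = Cmax,ss·f ≈ 21.500 × 0.4408 ≈ 9.477 mg/L.
Trough 9.5 mg/L vs MEC 9 mg/L: adequate.

9.5 mg/L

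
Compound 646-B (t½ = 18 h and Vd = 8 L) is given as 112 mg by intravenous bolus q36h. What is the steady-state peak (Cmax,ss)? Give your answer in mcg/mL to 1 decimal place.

18.7 mcg/mL

τ = 36 h = 2 half-lives, so f = (1/2)^2 = 0.25.
Accumulation ratio R = 1/(1 − f) = 1/0.75 = 4/3.
Single-dose peak C₀ = D/Vd = 112/8 = 14 mcg/mL.
Steady-state peak Cmax,ss = C₀·R = 14 × 4/3 ≈ 18.667 mcg/mL.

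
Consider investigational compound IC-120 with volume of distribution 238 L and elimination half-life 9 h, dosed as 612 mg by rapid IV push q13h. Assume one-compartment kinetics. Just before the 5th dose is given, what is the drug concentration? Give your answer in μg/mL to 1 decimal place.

f = (1/2)^(τ/t½) = (1/2)^(13/9) ≈ 0.3674.
C₀ = D/Vd = 612/238 ≈ 2.571 μg/mL.
Before the 5th dose, 4 doses have been given. Superposition: Cmin = C₀·(f + f² + … + f^4).
≈ 2.571 × (0.3674 + 0.1350 + 0.0496 + 0.0182) ≈ 2.571 × 0.5702 ≈ 1.466 μg/mL.

1.5 μg/mL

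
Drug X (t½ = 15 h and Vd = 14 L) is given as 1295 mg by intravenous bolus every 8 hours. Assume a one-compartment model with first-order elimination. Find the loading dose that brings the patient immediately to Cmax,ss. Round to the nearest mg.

4190 mg

f = (1/2)^(8/15) ≈ 0.690956; accumulation ratio R = 1/(1−f) ≈ 3.23579.
Loading dose to hit Cmax,ss on first dose: D_load = D_maint·R ≈ 1295 × 3.23579 ≈ 4190.35 mg.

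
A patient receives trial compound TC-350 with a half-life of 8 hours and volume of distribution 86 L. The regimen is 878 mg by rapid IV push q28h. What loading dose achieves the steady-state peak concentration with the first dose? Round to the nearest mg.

963 mg

f = (1/2)^(28/8) ≈ 0.088388; accumulation ratio R = 1/(1−f) ≈ 1.09696.
Loading dose to hit Cmax,ss on first dose: D_load = D_maint·R ≈ 878 × 1.09696 ≈ 963.13 mg.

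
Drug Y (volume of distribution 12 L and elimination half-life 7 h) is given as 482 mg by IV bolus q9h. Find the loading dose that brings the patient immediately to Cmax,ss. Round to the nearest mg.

817 mg

f = (1/2)^(9/7) ≈ 0.410168; accumulation ratio R = 1/(1−f) ≈ 1.69540.
Loading dose to hit Cmax,ss on first dose: D_load = D_maint·R ≈ 482 × 1.69540 ≈ 817.18 mg.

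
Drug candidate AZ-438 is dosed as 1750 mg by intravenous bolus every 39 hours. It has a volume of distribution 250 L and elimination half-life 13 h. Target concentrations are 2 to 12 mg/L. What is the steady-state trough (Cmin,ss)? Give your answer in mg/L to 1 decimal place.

τ = 39 h = 3 half-lives, so f = (1/2)^3 = 0.125.
At steady state, R = 1/(1 − 0.125) = 8/7.
Single-dose peak C₀ = D/Vd = 1750/250 = 7 mg/L.
Steady-state peak Cmax,ss = C₀·R = 7 × 8/7 ≈ 8.000 mg/L.
Steady-state trough Cmin,ss = Cmax,ss·f ≈ 8.000 × 0.125 ≈ 1.000 mg/L.
Trough 1.0 mg/L vs MEC 2 mg/L: subtherapeutic.

1.0 mg/L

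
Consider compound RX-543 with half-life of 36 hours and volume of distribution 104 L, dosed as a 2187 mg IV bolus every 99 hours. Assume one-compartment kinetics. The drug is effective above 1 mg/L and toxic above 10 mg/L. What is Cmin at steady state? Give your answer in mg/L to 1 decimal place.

τ/t½ = 99/36 ≈ 2.75, so fraction remaining f = (1/2)^(99/36) ≈ 0.1487.
Single-dose peak C₀ = D/Vd = 2187/104 ≈ 21.029 mg/L.
Steady-state trough Cmin,ss = C₀·f/(1−f) ≈ 21.029 × 0.1487/0.8513 ≈ 3.673 mg/L.
Trough 3.7 mg/L vs MEC 1 mg/L: adequate.

3.7 mg/L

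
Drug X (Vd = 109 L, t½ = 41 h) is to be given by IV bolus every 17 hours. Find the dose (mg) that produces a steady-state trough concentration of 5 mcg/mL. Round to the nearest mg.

181 mg

τ/t½ = 17/41 ≈ 0.41463, so f = (1/2)^(17/41) ≈ 0.750210.
Cmin,ss = (D/Vd)·f/(1−f), so D = Cmin,ss·Vd·(1−f)/f.
D = 5 × 109 × (1−f)/f ≈ 5 × 109 × 0.33296 ≈ 181.46 mg.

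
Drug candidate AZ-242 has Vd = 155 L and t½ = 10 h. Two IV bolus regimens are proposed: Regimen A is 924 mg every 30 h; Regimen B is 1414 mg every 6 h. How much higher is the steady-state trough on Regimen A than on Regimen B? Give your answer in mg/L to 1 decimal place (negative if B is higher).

-16.8 mg/L

Regimen A: f = (1/2)^(30/10) ≈ 0.1250; Cmin,ss = (924/155)·f/(1−f) ≈ 0.852 mg/L.
Regimen B: f = (1/2)^(6/10) ≈ 0.6598; Cmin,ss = (1414/155)·f/(1−f) ≈ 17.693 mg/L.
Difference ≈ 0.852 − 17.693 ≈ -16.841 mg/L.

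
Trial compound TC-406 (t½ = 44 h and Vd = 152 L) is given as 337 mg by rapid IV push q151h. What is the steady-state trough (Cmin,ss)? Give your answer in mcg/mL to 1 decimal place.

τ/t½ = 151/44 ≈ 3.4318, so fraction remaining f = (1/2)^(151/44) ≈ 0.0927.
Accumulation ratio R = 1/(1 − f) ≈ 1/0.9073 ≈ 1.1022.
Single-dose peak C₀ = D/Vd = 337/152 ≈ 2.217 mcg/mL.
Steady-state peak Cmax,ss = C₀·R ≈ 2.217 × 1.1022 ≈ 2.444 mcg/mL.
Steady-state trough Cmin,ss = Cmax,ss·f ≈ 2.444 × 0.0927 ≈ 0.227 mcg/mL.

0.2 mcg/mL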